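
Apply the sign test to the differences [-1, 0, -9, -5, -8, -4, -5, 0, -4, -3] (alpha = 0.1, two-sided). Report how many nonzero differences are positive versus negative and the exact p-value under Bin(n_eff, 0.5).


Step 1: Discard zero differences. Original n = 10; n_eff = number of nonzero differences = 8.
Nonzero differences (with sign): -1, -9, -5, -8, -4, -5, -4, -3
Step 2: Count signs: positive = 0, negative = 8.
Step 3: Under H0: P(positive) = 0.5, so the number of positives S ~ Bin(8, 0.5).
Step 4: Two-sided exact p-value = sum of Bin(8,0.5) probabilities at or below the observed probability = 0.007812.
Step 5: alpha = 0.1. reject H0.

n_eff = 8, pos = 0, neg = 8, p = 0.007812, reject H0.


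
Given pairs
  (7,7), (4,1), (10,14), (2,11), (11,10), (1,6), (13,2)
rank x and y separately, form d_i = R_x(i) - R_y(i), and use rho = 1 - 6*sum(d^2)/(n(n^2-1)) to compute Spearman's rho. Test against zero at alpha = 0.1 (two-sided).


Step 1: Rank x and y separately (midranks; no ties here).
rank(x): 7->4, 4->3, 10->5, 2->2, 11->6, 1->1, 13->7
rank(y): 7->4, 1->1, 14->7, 11->6, 10->5, 6->3, 2->2
Step 2: d_i = R_x(i) - R_y(i); compute d_i^2.
  (4-4)^2=0, (3-1)^2=4, (5-7)^2=4, (2-6)^2=16, (6-5)^2=1, (1-3)^2=4, (7-2)^2=25
sum(d^2) = 54.
Step 3: rho = 1 - 6*54 / (7*(7^2 - 1)) = 1 - 324/336 = 0.035714.
Step 4: Under H0, t = rho * sqrt((n-2)/(1-rho^2)) = 0.0799 ~ t(5).
Step 5: Two-sided p-value from the t-distribution with 5 df = 0.939408.
Step 6: alpha = 0.1. fail to reject H0.

rho = 0.0357, p = 0.939408, fail to reject H0 at alpha = 0.1.


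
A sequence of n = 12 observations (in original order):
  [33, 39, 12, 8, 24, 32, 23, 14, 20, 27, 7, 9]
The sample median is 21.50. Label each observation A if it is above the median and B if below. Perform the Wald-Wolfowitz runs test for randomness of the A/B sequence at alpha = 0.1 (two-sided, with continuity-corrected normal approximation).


Step 1: Compute median = 21.50; label A = above, B = below.
Labels in order: AABBAAABBABB  (n_A = 6, n_B = 6)
Step 2: Count runs R = 6.
Step 3: Under H0 (random ordering), E[R] = 2*n_A*n_B/(n_A+n_B) + 1 = 2*6*6/12 + 1 = 7.0000.
        Var[R] = 2*n_A*n_B*(2*n_A*n_B - n_A - n_B) / ((n_A+n_B)^2 * (n_A+n_B-1)) = 4320/1584 = 2.7273.
        SD[R] = 1.6514.
Step 4: Continuity-corrected z = (R + 0.5 - E[R]) / SD[R] = (6 + 0.5 - 7.0000) / 1.6514 = -0.3028.
Step 5: Two-sided p-value via normal approximation = 2*(1 - Phi(|z|)) = 0.762069.
Step 6: alpha = 0.1. fail to reject H0.

R = 6, z = -0.3028, p = 0.762069, fail to reject H0.


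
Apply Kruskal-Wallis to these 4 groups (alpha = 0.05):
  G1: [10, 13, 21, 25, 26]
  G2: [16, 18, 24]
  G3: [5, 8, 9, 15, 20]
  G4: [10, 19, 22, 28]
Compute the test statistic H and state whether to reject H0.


Step 1: Combine all N = 17 observations and assign midranks.
sorted (value, group, rank): (5,G3,1), (8,G3,2), (9,G3,3), (10,G1,4.5), (10,G4,4.5), (13,G1,6), (15,G3,7), (16,G2,8), (18,G2,9), (19,G4,10), (20,G3,11), (21,G1,12), (22,G4,13), (24,G2,14), (25,G1,15), (26,G1,16), (28,G4,17)
Step 2: Sum ranks within each group.
R_1 = 53.5 (n_1 = 5)
R_2 = 31 (n_2 = 3)
R_3 = 24 (n_3 = 5)
R_4 = 44.5 (n_4 = 4)
Step 3: H = 12/(N(N+1)) * sum(R_i^2/n_i) - 3(N+1)
     = 12/(17*18) * (53.5^2/5 + 31^2/3 + 24^2/5 + 44.5^2/4) - 3*18
     = 0.039216 * 1503.05 - 54
     = 4.942974.
Step 4: Ties present; correction factor C = 1 - 6/(17^3 - 17) = 0.998775. Corrected H = 4.942974 / 0.998775 = 4.949039.
Step 5: Under H0, H ~ chi^2(3); p-value = 0.175567.
Step 6: alpha = 0.05. fail to reject H0.

H = 4.9490, df = 3, p = 0.175567, fail to reject H0.


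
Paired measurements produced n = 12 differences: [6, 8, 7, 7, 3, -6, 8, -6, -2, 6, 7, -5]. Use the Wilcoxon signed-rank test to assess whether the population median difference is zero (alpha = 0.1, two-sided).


Step 1: Drop any zero differences (none here) and take |d_i|.
|d| = [6, 8, 7, 7, 3, 6, 8, 6, 2, 6, 7, 5]
Step 2: Midrank |d_i| (ties get averaged ranks).
ranks: |6|->5.5, |8|->11.5, |7|->9, |7|->9, |3|->2, |6|->5.5, |8|->11.5, |6|->5.5, |2|->1, |6|->5.5, |7|->9, |5|->3
Step 3: Attach original signs; sum ranks with positive sign and with negative sign.
W+ = 5.5 + 11.5 + 9 + 9 + 2 + 11.5 + 5.5 + 9 = 63
W- = 5.5 + 5.5 + 1 + 3 = 15
(Check: W+ + W- = 78 should equal n(n+1)/2 = 78.)
Step 4: Test statistic W = min(W+, W-) = 15.
Step 5: Ties in |d|, so use the tie-corrected normal approximation.
        E[W] = n(n+1)/4 = 12*13/4 = 39.
        Tie groups: |d|=6 (t=4), |d|=7 (t=3), |d|=8 (t=2); sum(t^3 - t) = 90.
        Var[W] = n(n+1)(2n+1)/24 - sum(t^3-t)/48 = 3900/24 - 90/48 = 160.625.
        z = (W - E[W]) / sqrt(Var[W]) = (15 - 39) / 12.6738 = -1.8937.
        Two-sided p = 2*Phi(z) = 0.058269.
Step 6: alpha = 0.1. reject H0.

W+ = 63, W- = 15, W = min = 15, p = 0.058269, reject H0.


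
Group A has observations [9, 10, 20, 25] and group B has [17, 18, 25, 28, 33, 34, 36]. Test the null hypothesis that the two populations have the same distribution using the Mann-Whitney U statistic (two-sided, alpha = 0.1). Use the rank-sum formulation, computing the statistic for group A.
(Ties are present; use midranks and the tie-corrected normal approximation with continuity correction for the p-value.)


Step 1: Combine and sort all 11 observations; assign midranks.
sorted (value, group): (9,X), (10,X), (17,Y), (18,Y), (20,X), (25,X), (25,Y), (28,Y), (33,Y), (34,Y), (36,Y)
ranks: 9->1, 10->2, 17->3, 18->4, 20->5, 25->6.5, 25->6.5, 28->8, 33->9, 34->10, 36->11
Step 2: Rank sum for X: R1 = 1 + 2 + 5 + 6.5 = 14.5.
Step 3: U_X = R1 - n1(n1+1)/2 = 14.5 - 4*5/2 = 14.5 - 10 = 4.5.
       U_Y = n1*n2 - U_X = 28 - 4.5 = 23.5.
Step 4: Ties are present, so use the tie-corrected normal approximation (with continuity correction) for the p-value.
Step 5: p-value = 0.088247; compare to alpha = 0.1. reject H0.

U_X = 4.5, p = 0.088247, reject H0 at alpha = 0.1.


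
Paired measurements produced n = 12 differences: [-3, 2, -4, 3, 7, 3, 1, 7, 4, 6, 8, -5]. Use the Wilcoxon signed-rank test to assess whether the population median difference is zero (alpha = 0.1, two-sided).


Step 1: Drop any zero differences (none here) and take |d_i|.
|d| = [3, 2, 4, 3, 7, 3, 1, 7, 4, 6, 8, 5]
Step 2: Midrank |d_i| (ties get averaged ranks).
ranks: |3|->4, |2|->2, |4|->6.5, |3|->4, |7|->10.5, |3|->4, |1|->1, |7|->10.5, |4|->6.5, |6|->9, |8|->12, |5|->8
Step 3: Attach original signs; sum ranks with positive sign and with negative sign.
W+ = 2 + 4 + 10.5 + 4 + 1 + 10.5 + 6.5 + 9 + 12 = 59.5
W- = 4 + 6.5 + 8 = 18.5
(Check: W+ + W- = 78 should equal n(n+1)/2 = 78.)
Step 4: Test statistic W = min(W+, W-) = 18.5.
Step 5: Ties in |d|, so use the tie-corrected normal approximation.
        E[W] = n(n+1)/4 = 12*13/4 = 39.
        Tie groups: |d|=3 (t=3), |d|=4 (t=2), |d|=7 (t=2); sum(t^3 - t) = 36.
        Var[W] = n(n+1)(2n+1)/24 - sum(t^3-t)/48 = 3900/24 - 36/48 = 161.75.
        z = (W - E[W]) / sqrt(Var[W]) = (18.5 - 39) / 12.7181 = -1.6119.
        Two-sided p = 2*Phi(z) = 0.106989.
Step 6: alpha = 0.1. fail to reject H0.

W+ = 59.5, W- = 18.5, W = min = 18.5, p = 0.106989, fail to reject H0.


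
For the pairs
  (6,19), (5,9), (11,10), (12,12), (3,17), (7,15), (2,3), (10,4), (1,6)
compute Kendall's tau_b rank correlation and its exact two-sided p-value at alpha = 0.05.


Step 1: Enumerate the 36 unordered pairs (i,j) with i<j and classify each by sign(x_j-x_i) * sign(y_j-y_i).
  (1,2):dx=-1,dy=-10->C; (1,3):dx=+5,dy=-9->D; (1,4):dx=+6,dy=-7->D; (1,5):dx=-3,dy=-2->C
  (1,6):dx=+1,dy=-4->D; (1,7):dx=-4,dy=-16->C; (1,8):dx=+4,dy=-15->D; (1,9):dx=-5,dy=-13->C
  (2,3):dx=+6,dy=+1->C; (2,4):dx=+7,dy=+3->C; (2,5):dx=-2,dy=+8->D; (2,6):dx=+2,dy=+6->C
  (2,7):dx=-3,dy=-6->C; (2,8):dx=+5,dy=-5->D; (2,9):dx=-4,dy=-3->C; (3,4):dx=+1,dy=+2->C
  (3,5):dx=-8,dy=+7->D; (3,6):dx=-4,dy=+5->D; (3,7):dx=-9,dy=-7->C; (3,8):dx=-1,dy=-6->C
  (3,9):dx=-10,dy=-4->C; (4,5):dx=-9,dy=+5->D; (4,6):dx=-5,dy=+3->D; (4,7):dx=-10,dy=-9->C
  (4,8):dx=-2,dy=-8->C; (4,9):dx=-11,dy=-6->C; (5,6):dx=+4,dy=-2->D; (5,7):dx=-1,dy=-14->C
  (5,8):dx=+7,dy=-13->D; (5,9):dx=-2,dy=-11->C; (6,7):dx=-5,dy=-12->C; (6,8):dx=+3,dy=-11->D
  (6,9):dx=-6,dy=-9->C; (7,8):dx=+8,dy=+1->C; (7,9):dx=-1,dy=+3->D; (8,9):dx=-9,dy=+2->D
Step 2: C = 21, D = 15, total pairs = 36.
Step 3: tau = (C - D)/(n(n-1)/2) = (21 - 15)/36 = 0.166667.
Step 4: Exact two-sided p-value (enumerate n! = 362880 permutations of y under H0): p = 0.612202.
Step 5: alpha = 0.05. fail to reject H0.

tau_b = 0.1667 (C=21, D=15), p = 0.612202, fail to reject H0.


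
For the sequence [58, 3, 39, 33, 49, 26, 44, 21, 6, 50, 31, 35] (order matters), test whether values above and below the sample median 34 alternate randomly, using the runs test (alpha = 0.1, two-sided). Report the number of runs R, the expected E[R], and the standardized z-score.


Step 1: Compute median = 34; label A = above, B = below.
Labels in order: ABABABABBABA  (n_A = 6, n_B = 6)
Step 2: Count runs R = 11.
Step 3: Under H0 (random ordering), E[R] = 2*n_A*n_B/(n_A+n_B) + 1 = 2*6*6/12 + 1 = 7.0000.
        Var[R] = 2*n_A*n_B*(2*n_A*n_B - n_A - n_B) / ((n_A+n_B)^2 * (n_A+n_B-1)) = 4320/1584 = 2.7273.
        SD[R] = 1.6514.
Step 4: Continuity-corrected z = (R - 0.5 - E[R]) / SD[R] = (11 - 0.5 - 7.0000) / 1.6514 = 2.1194.
Step 5: Two-sided p-value via normal approximation = 2*(1 - Phi(|z|)) = 0.034060.
Step 6: alpha = 0.1. reject H0.

R = 11, z = 2.1194, p = 0.034060, reject H0.


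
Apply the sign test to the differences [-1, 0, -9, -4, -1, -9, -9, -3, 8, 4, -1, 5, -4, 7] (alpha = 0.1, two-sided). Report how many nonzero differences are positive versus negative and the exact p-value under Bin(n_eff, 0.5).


Step 1: Discard zero differences. Original n = 14; n_eff = number of nonzero differences = 13.
Nonzero differences (with sign): -1, -9, -4, -1, -9, -9, -3, +8, +4, -1, +5, -4, +7
Step 2: Count signs: positive = 4, negative = 9.
Step 3: Under H0: P(positive) = 0.5, so the number of positives S ~ Bin(13, 0.5).
Step 4: Two-sided exact p-value = sum of Bin(13,0.5) probabilities at or below the observed probability = 0.266846.
Step 5: alpha = 0.1. fail to reject H0.

n_eff = 13, pos = 4, neg = 9, p = 0.266846, fail to reject H0.


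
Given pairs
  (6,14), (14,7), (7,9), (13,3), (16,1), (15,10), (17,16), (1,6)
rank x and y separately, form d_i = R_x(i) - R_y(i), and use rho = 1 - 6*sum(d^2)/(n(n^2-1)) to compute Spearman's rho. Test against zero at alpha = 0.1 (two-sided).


Step 1: Rank x and y separately (midranks; no ties here).
rank(x): 6->2, 14->5, 7->3, 13->4, 16->7, 15->6, 17->8, 1->1
rank(y): 14->7, 7->4, 9->5, 3->2, 1->1, 10->6, 16->8, 6->3
Step 2: d_i = R_x(i) - R_y(i); compute d_i^2.
  (2-7)^2=25, (5-4)^2=1, (3-5)^2=4, (4-2)^2=4, (7-1)^2=36, (6-6)^2=0, (8-8)^2=0, (1-3)^2=4
sum(d^2) = 74.
Step 3: rho = 1 - 6*74 / (8*(8^2 - 1)) = 1 - 444/504 = 0.119048.
Step 4: Under H0, t = rho * sqrt((n-2)/(1-rho^2)) = 0.2937 ~ t(6).
Step 5: Two-sided p-value from the t-distribution with 6 df = 0.778886.
Step 6: alpha = 0.1. fail to reject H0.

rho = 0.1190, p = 0.778886, fail to reject H0 at alpha = 0.1.


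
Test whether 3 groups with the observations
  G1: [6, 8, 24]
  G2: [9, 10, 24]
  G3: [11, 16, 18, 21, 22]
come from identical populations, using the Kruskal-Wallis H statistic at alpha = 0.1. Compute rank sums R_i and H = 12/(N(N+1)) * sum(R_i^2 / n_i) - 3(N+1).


Step 1: Combine all N = 11 observations and assign midranks.
sorted (value, group, rank): (6,G1,1), (8,G1,2), (9,G2,3), (10,G2,4), (11,G3,5), (16,G3,6), (18,G3,7), (21,G3,8), (22,G3,9), (24,G1,10.5), (24,G2,10.5)
Step 2: Sum ranks within each group.
R_1 = 13.5 (n_1 = 3)
R_2 = 17.5 (n_2 = 3)
R_3 = 35 (n_3 = 5)
Step 3: H = 12/(N(N+1)) * sum(R_i^2/n_i) - 3(N+1)
     = 12/(11*12) * (13.5^2/3 + 17.5^2/3 + 35^2/5) - 3*12
     = 0.090909 * 407.833 - 36
     = 1.075758.
Step 4: Ties present; correction factor C = 1 - 6/(11^3 - 11) = 0.995455. Corrected H = 1.075758 / 0.995455 = 1.080670.
Step 5: Under H0, H ~ chi^2(2); p-value = 0.582553.
Step 6: alpha = 0.1. fail to reject H0.

H = 1.0807, df = 2, p = 0.582553, fail to reject H0.


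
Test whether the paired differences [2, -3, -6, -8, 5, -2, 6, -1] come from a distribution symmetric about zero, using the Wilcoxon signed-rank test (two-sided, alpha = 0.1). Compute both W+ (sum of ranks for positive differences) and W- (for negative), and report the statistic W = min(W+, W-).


Step 1: Drop any zero differences (none here) and take |d_i|.
|d| = [2, 3, 6, 8, 5, 2, 6, 1]
Step 2: Midrank |d_i| (ties get averaged ranks).
ranks: |2|->2.5, |3|->4, |6|->6.5, |8|->8, |5|->5, |2|->2.5, |6|->6.5, |1|->1
Step 3: Attach original signs; sum ranks with positive sign and with negative sign.
W+ = 2.5 + 5 + 6.5 = 14
W- = 4 + 6.5 + 8 + 2.5 + 1 = 22
(Check: W+ + W- = 36 should equal n(n+1)/2 = 36.)
Step 4: Test statistic W = min(W+, W-) = 14.
Step 5: Ties in |d|, so use the tie-corrected normal approximation.
        E[W] = n(n+1)/4 = 8*9/4 = 18.
        Tie groups: |d|=2 (t=2), |d|=6 (t=2); sum(t^3 - t) = 12.
        Var[W] = n(n+1)(2n+1)/24 - sum(t^3-t)/48 = 1224/24 - 12/48 = 50.75.
        z = (W - E[W]) / sqrt(Var[W]) = (14 - 18) / 7.1239 = -0.5615.
        Two-sided p = 2*Phi(z) = 0.574464.
Step 6: alpha = 0.1. fail to reject H0.

W+ = 14, W- = 22, W = min = 14, p = 0.574464, fail to reject H0.


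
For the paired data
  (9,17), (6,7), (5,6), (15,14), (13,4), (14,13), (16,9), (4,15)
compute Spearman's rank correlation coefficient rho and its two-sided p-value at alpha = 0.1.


Step 1: Rank x and y separately (midranks; no ties here).
rank(x): 9->4, 6->3, 5->2, 15->7, 13->5, 14->6, 16->8, 4->1
rank(y): 17->8, 7->3, 6->2, 14->6, 4->1, 13->5, 9->4, 15->7
Step 2: d_i = R_x(i) - R_y(i); compute d_i^2.
  (4-8)^2=16, (3-3)^2=0, (2-2)^2=0, (7-6)^2=1, (5-1)^2=16, (6-5)^2=1, (8-4)^2=16, (1-7)^2=36
sum(d^2) = 86.
Step 3: rho = 1 - 6*86 / (8*(8^2 - 1)) = 1 - 516/504 = -0.023810.
Step 4: Under H0, t = rho * sqrt((n-2)/(1-rho^2)) = -0.0583 ~ t(6).
Step 5: Two-sided p-value from the t-distribution with 6 df = 0.955374.
Step 6: alpha = 0.1. fail to reject H0.

rho = -0.0238, p = 0.955374, fail to reject H0 at alpha = 0.1.


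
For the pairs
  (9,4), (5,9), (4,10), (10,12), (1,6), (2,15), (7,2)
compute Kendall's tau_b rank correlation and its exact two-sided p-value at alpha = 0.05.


Step 1: Enumerate the 21 unordered pairs (i,j) with i<j and classify each by sign(x_j-x_i) * sign(y_j-y_i).
  (1,2):dx=-4,dy=+5->D; (1,3):dx=-5,dy=+6->D; (1,4):dx=+1,dy=+8->C; (1,5):dx=-8,dy=+2->D
  (1,6):dx=-7,dy=+11->D; (1,7):dx=-2,dy=-2->C; (2,3):dx=-1,dy=+1->D; (2,4):dx=+5,dy=+3->C
  (2,5):dx=-4,dy=-3->C; (2,6):dx=-3,dy=+6->D; (2,7):dx=+2,dy=-7->D; (3,4):dx=+6,dy=+2->C
  (3,5):dx=-3,dy=-4->C; (3,6):dx=-2,dy=+5->D; (3,7):dx=+3,dy=-8->D; (4,5):dx=-9,dy=-6->C
  (4,6):dx=-8,dy=+3->D; (4,7):dx=-3,dy=-10->C; (5,6):dx=+1,dy=+9->C; (5,7):dx=+6,dy=-4->D
  (6,7):dx=+5,dy=-13->D
Step 2: C = 9, D = 12, total pairs = 21.
Step 3: tau = (C - D)/(n(n-1)/2) = (9 - 12)/21 = -0.142857.
Step 4: Exact two-sided p-value (enumerate n! = 5040 permutations of y under H0): p = 0.772619.
Step 5: alpha = 0.05. fail to reject H0.

tau_b = -0.1429 (C=9, D=12), p = 0.772619, fail to reject H0.


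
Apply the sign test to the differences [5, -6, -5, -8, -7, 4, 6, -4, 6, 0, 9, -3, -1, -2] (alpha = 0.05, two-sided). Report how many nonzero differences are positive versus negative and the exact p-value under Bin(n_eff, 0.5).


Step 1: Discard zero differences. Original n = 14; n_eff = number of nonzero differences = 13.
Nonzero differences (with sign): +5, -6, -5, -8, -7, +4, +6, -4, +6, +9, -3, -1, -2
Step 2: Count signs: positive = 5, negative = 8.
Step 3: Under H0: P(positive) = 0.5, so the number of positives S ~ Bin(13, 0.5).
Step 4: Two-sided exact p-value = sum of Bin(13,0.5) probabilities at or below the observed probability = 0.581055.
Step 5: alpha = 0.05. fail to reject H0.

n_eff = 13, pos = 5, neg = 8, p = 0.581055, fail to reject H0.


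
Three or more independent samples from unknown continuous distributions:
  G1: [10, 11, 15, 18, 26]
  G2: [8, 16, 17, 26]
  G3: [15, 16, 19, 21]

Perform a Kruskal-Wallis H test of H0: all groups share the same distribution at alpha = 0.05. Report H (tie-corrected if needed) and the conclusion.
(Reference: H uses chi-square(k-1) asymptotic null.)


Step 1: Combine all N = 13 observations and assign midranks.
sorted (value, group, rank): (8,G2,1), (10,G1,2), (11,G1,3), (15,G1,4.5), (15,G3,4.5), (16,G2,6.5), (16,G3,6.5), (17,G2,8), (18,G1,9), (19,G3,10), (21,G3,11), (26,G1,12.5), (26,G2,12.5)
Step 2: Sum ranks within each group.
R_1 = 31 (n_1 = 5)
R_2 = 28 (n_2 = 4)
R_3 = 32 (n_3 = 4)
Step 3: H = 12/(N(N+1)) * sum(R_i^2/n_i) - 3(N+1)
     = 12/(13*14) * (31^2/5 + 28^2/4 + 32^2/4) - 3*14
     = 0.065934 * 644.2 - 42
     = 0.474725.
Step 4: Ties present; correction factor C = 1 - 18/(13^3 - 13) = 0.991758. Corrected H = 0.474725 / 0.991758 = 0.478670.
Step 5: Under H0, H ~ chi^2(2); p-value = 0.787151.
Step 6: alpha = 0.05. fail to reject H0.

H = 0.4787, df = 2, p = 0.787151, fail to reject H0.


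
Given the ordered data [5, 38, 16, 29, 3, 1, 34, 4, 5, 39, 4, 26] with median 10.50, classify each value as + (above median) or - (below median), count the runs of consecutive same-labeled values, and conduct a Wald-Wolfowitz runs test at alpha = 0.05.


Step 1: Compute median = 10.50; label A = above, B = below.
Labels in order: BAAABBABBABA  (n_A = 6, n_B = 6)
Step 2: Count runs R = 8.
Step 3: Under H0 (random ordering), E[R] = 2*n_A*n_B/(n_A+n_B) + 1 = 2*6*6/12 + 1 = 7.0000.
        Var[R] = 2*n_A*n_B*(2*n_A*n_B - n_A - n_B) / ((n_A+n_B)^2 * (n_A+n_B-1)) = 4320/1584 = 2.7273.
        SD[R] = 1.6514.
Step 4: Continuity-corrected z = (R - 0.5 - E[R]) / SD[R] = (8 - 0.5 - 7.0000) / 1.6514 = 0.3028.
Step 5: Two-sided p-value via normal approximation = 2*(1 - Phi(|z|)) = 0.762069.
Step 6: alpha = 0.05. fail to reject H0.

R = 8, z = 0.3028, p = 0.762069, fail to reject H0.


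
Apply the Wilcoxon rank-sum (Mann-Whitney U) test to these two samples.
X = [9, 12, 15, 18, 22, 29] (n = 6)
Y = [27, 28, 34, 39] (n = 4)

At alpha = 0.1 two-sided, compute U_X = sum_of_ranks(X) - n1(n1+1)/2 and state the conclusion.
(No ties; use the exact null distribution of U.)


Step 1: Combine and sort all 10 observations; assign midranks.
sorted (value, group): (9,X), (12,X), (15,X), (18,X), (22,X), (27,Y), (28,Y), (29,X), (34,Y), (39,Y)
ranks: 9->1, 12->2, 15->3, 18->4, 22->5, 27->6, 28->7, 29->8, 34->9, 39->10
Step 2: Rank sum for X: R1 = 1 + 2 + 3 + 4 + 5 + 8 = 23.
Step 3: U_X = R1 - n1(n1+1)/2 = 23 - 6*7/2 = 23 - 21 = 2.
       U_Y = n1*n2 - U_X = 24 - 2 = 22.
Step 4: No ties, so the exact null distribution of U (based on enumerating the C(10,6) = 210 equally likely rank assignments) gives the two-sided p-value.
Step 5: p-value = 0.038095; compare to alpha = 0.1. reject H0.

U_X = 2, p = 0.038095, reject H0 at alpha = 0.1.


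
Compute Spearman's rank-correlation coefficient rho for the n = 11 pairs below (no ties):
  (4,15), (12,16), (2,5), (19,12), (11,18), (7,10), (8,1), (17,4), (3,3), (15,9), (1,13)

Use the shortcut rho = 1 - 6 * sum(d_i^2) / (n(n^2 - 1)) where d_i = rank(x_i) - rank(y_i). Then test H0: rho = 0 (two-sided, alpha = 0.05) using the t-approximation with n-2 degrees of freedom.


Step 1: Rank x and y separately (midranks; no ties here).
rank(x): 4->4, 12->8, 2->2, 19->11, 11->7, 7->5, 8->6, 17->10, 3->3, 15->9, 1->1
rank(y): 15->9, 16->10, 5->4, 12->7, 18->11, 10->6, 1->1, 4->3, 3->2, 9->5, 13->8
Step 2: d_i = R_x(i) - R_y(i); compute d_i^2.
  (4-9)^2=25, (8-10)^2=4, (2-4)^2=4, (11-7)^2=16, (7-11)^2=16, (5-6)^2=1, (6-1)^2=25, (10-3)^2=49, (3-2)^2=1, (9-5)^2=16, (1-8)^2=49
sum(d^2) = 206.
Step 3: rho = 1 - 6*206 / (11*(11^2 - 1)) = 1 - 1236/1320 = 0.063636.
Step 4: Under H0, t = rho * sqrt((n-2)/(1-rho^2)) = 0.1913 ~ t(9).
Step 5: Two-sided p-value from the t-distribution with 9 df = 0.852539.
Step 6: alpha = 0.05. fail to reject H0.

rho = 0.0636, p = 0.852539, fail to reject H0 at alpha = 0.05.


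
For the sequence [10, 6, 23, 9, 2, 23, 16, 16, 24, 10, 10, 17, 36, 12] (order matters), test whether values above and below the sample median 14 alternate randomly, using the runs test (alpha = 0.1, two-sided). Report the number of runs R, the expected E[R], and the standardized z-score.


Step 1: Compute median = 14; label A = above, B = below.
Labels in order: BBABBAAAABBAAB  (n_A = 7, n_B = 7)
Step 2: Count runs R = 7.
Step 3: Under H0 (random ordering), E[R] = 2*n_A*n_B/(n_A+n_B) + 1 = 2*7*7/14 + 1 = 8.0000.
        Var[R] = 2*n_A*n_B*(2*n_A*n_B - n_A - n_B) / ((n_A+n_B)^2 * (n_A+n_B-1)) = 8232/2548 = 3.2308.
        SD[R] = 1.7974.
Step 4: Continuity-corrected z = (R + 0.5 - E[R]) / SD[R] = (7 + 0.5 - 8.0000) / 1.7974 = -0.2782.
Step 5: Two-sided p-value via normal approximation = 2*(1 - Phi(|z|)) = 0.780879.
Step 6: alpha = 0.1. fail to reject H0.

R = 7, z = -0.2782, p = 0.780879, fail to reject H0.


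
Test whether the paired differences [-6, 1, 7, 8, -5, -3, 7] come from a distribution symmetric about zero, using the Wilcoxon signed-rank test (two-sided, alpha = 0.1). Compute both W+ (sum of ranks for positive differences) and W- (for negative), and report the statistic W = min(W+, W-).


Step 1: Drop any zero differences (none here) and take |d_i|.
|d| = [6, 1, 7, 8, 5, 3, 7]
Step 2: Midrank |d_i| (ties get averaged ranks).
ranks: |6|->4, |1|->1, |7|->5.5, |8|->7, |5|->3, |3|->2, |7|->5.5
Step 3: Attach original signs; sum ranks with positive sign and with negative sign.
W+ = 1 + 5.5 + 7 + 5.5 = 19
W- = 4 + 3 + 2 = 9
(Check: W+ + W- = 28 should equal n(n+1)/2 = 28.)
Step 4: Test statistic W = min(W+, W-) = 9.
Step 5: Ties in |d|, so use the tie-corrected normal approximation.
        E[W] = n(n+1)/4 = 7*8/4 = 14.
        Tie groups: |d|=7 (t=2); sum(t^3 - t) = 6.
        Var[W] = n(n+1)(2n+1)/24 - sum(t^3-t)/48 = 840/24 - 6/48 = 34.875.
        z = (W - E[W]) / sqrt(Var[W]) = (9 - 14) / 5.9055 = -0.8467.
        Two-sided p = 2*Phi(z) = 0.397180.
Step 6: alpha = 0.1. fail to reject H0.

W+ = 19, W- = 9, W = min = 9, p = 0.397180, fail to reject H0.


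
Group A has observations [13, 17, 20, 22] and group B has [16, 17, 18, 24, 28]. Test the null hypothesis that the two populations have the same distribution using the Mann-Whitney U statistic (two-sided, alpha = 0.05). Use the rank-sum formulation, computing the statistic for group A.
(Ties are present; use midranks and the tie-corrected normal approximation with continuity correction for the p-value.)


Step 1: Combine and sort all 9 observations; assign midranks.
sorted (value, group): (13,X), (16,Y), (17,X), (17,Y), (18,Y), (20,X), (22,X), (24,Y), (28,Y)
ranks: 13->1, 16->2, 17->3.5, 17->3.5, 18->5, 20->6, 22->7, 24->8, 28->9
Step 2: Rank sum for X: R1 = 1 + 3.5 + 6 + 7 = 17.5.
Step 3: U_X = R1 - n1(n1+1)/2 = 17.5 - 4*5/2 = 17.5 - 10 = 7.5.
       U_Y = n1*n2 - U_X = 20 - 7.5 = 12.5.
Step 4: Ties are present, so use the tie-corrected normal approximation (with continuity correction) for the p-value.
Step 5: p-value = 0.622753; compare to alpha = 0.05. fail to reject H0.

U_X = 7.5, p = 0.622753, fail to reject H0 at alpha = 0.05.


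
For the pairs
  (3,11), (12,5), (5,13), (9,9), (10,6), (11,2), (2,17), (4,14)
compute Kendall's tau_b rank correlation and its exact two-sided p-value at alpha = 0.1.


Step 1: Enumerate the 28 unordered pairs (i,j) with i<j and classify each by sign(x_j-x_i) * sign(y_j-y_i).
  (1,2):dx=+9,dy=-6->D; (1,3):dx=+2,dy=+2->C; (1,4):dx=+6,dy=-2->D; (1,5):dx=+7,dy=-5->D
  (1,6):dx=+8,dy=-9->D; (1,7):dx=-1,dy=+6->D; (1,8):dx=+1,dy=+3->C; (2,3):dx=-7,dy=+8->D
  (2,4):dx=-3,dy=+4->D; (2,5):dx=-2,dy=+1->D; (2,6):dx=-1,dy=-3->C; (2,7):dx=-10,dy=+12->D
  (2,8):dx=-8,dy=+9->D; (3,4):dx=+4,dy=-4->D; (3,5):dx=+5,dy=-7->D; (3,6):dx=+6,dy=-11->D
  (3,7):dx=-3,dy=+4->D; (3,8):dx=-1,dy=+1->D; (4,5):dx=+1,dy=-3->D; (4,6):dx=+2,dy=-7->D
  (4,7):dx=-7,dy=+8->D; (4,8):dx=-5,dy=+5->D; (5,6):dx=+1,dy=-4->D; (5,7):dx=-8,dy=+11->D
  (5,8):dx=-6,dy=+8->D; (6,7):dx=-9,dy=+15->D; (6,8):dx=-7,dy=+12->D; (7,8):dx=+2,dy=-3->D
Step 2: C = 3, D = 25, total pairs = 28.
Step 3: tau = (C - D)/(n(n-1)/2) = (3 - 25)/28 = -0.785714.
Step 4: Exact two-sided p-value (enumerate n! = 40320 permutations of y under H0): p = 0.005506.
Step 5: alpha = 0.1. reject H0.

tau_b = -0.7857 (C=3, D=25), p = 0.005506, reject H0.


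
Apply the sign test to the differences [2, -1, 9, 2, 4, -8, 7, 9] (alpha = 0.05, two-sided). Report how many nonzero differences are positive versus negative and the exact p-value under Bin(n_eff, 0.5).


Step 1: Discard zero differences. Original n = 8; n_eff = number of nonzero differences = 8.
Nonzero differences (with sign): +2, -1, +9, +2, +4, -8, +7, +9
Step 2: Count signs: positive = 6, negative = 2.
Step 3: Under H0: P(positive) = 0.5, so the number of positives S ~ Bin(8, 0.5).
Step 4: Two-sided exact p-value = sum of Bin(8,0.5) probabilities at or below the observed probability = 0.289062.
Step 5: alpha = 0.05. fail to reject H0.

n_eff = 8, pos = 6, neg = 2, p = 0.289062, fail to reject H0.


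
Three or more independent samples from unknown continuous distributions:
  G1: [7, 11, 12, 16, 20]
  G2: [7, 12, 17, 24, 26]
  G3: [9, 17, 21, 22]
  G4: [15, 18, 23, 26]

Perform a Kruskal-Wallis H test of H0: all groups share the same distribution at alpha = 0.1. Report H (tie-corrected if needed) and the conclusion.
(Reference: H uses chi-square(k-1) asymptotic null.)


Step 1: Combine all N = 18 observations and assign midranks.
sorted (value, group, rank): (7,G1,1.5), (7,G2,1.5), (9,G3,3), (11,G1,4), (12,G1,5.5), (12,G2,5.5), (15,G4,7), (16,G1,8), (17,G2,9.5), (17,G3,9.5), (18,G4,11), (20,G1,12), (21,G3,13), (22,G3,14), (23,G4,15), (24,G2,16), (26,G2,17.5), (26,G4,17.5)
Step 2: Sum ranks within each group.
R_1 = 31 (n_1 = 5)
R_2 = 50 (n_2 = 5)
R_3 = 39.5 (n_3 = 4)
R_4 = 50.5 (n_4 = 4)
Step 3: H = 12/(N(N+1)) * sum(R_i^2/n_i) - 3(N+1)
     = 12/(18*19) * (31^2/5 + 50^2/5 + 39.5^2/4 + 50.5^2/4) - 3*19
     = 0.035088 * 1719.83 - 57
     = 3.344737.
Step 4: Ties present; correction factor C = 1 - 24/(18^3 - 18) = 0.995872. Corrected H = 3.344737 / 0.995872 = 3.358601.
Step 5: Under H0, H ~ chi^2(3); p-value = 0.339569.
Step 6: alpha = 0.1. fail to reject H0.

H = 3.3586, df = 3, p = 0.339569, fail to reject H0.


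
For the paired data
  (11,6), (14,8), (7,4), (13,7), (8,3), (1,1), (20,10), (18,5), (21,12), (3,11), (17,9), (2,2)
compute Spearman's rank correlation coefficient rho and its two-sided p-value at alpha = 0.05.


Step 1: Rank x and y separately (midranks; no ties here).
rank(x): 11->6, 14->8, 7->4, 13->7, 8->5, 1->1, 20->11, 18->10, 21->12, 3->3, 17->9, 2->2
rank(y): 6->6, 8->8, 4->4, 7->7, 3->3, 1->1, 10->10, 5->5, 12->12, 11->11, 9->9, 2->2
Step 2: d_i = R_x(i) - R_y(i); compute d_i^2.
  (6-6)^2=0, (8-8)^2=0, (4-4)^2=0, (7-7)^2=0, (5-3)^2=4, (1-1)^2=0, (11-10)^2=1, (10-5)^2=25, (12-12)^2=0, (3-11)^2=64, (9-9)^2=0, (2-2)^2=0
sum(d^2) = 94.
Step 3: rho = 1 - 6*94 / (12*(12^2 - 1)) = 1 - 564/1716 = 0.671329.
Step 4: Under H0, t = rho * sqrt((n-2)/(1-rho^2)) = 2.8643 ~ t(10).
Step 5: Two-sided p-value from the t-distribution with 10 df = 0.016831.
Step 6: alpha = 0.05. reject H0.

rho = 0.6713, p = 0.016831, reject H0 at alpha = 0.05.


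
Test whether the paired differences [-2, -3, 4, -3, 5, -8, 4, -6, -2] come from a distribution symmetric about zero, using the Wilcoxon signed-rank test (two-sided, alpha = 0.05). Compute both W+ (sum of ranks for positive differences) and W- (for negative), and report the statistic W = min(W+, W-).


Step 1: Drop any zero differences (none here) and take |d_i|.
|d| = [2, 3, 4, 3, 5, 8, 4, 6, 2]
Step 2: Midrank |d_i| (ties get averaged ranks).
ranks: |2|->1.5, |3|->3.5, |4|->5.5, |3|->3.5, |5|->7, |8|->9, |4|->5.5, |6|->8, |2|->1.5
Step 3: Attach original signs; sum ranks with positive sign and with negative sign.
W+ = 5.5 + 7 + 5.5 = 18
W- = 1.5 + 3.5 + 3.5 + 9 + 8 + 1.5 = 27
(Check: W+ + W- = 45 should equal n(n+1)/2 = 45.)
Step 4: Test statistic W = min(W+, W-) = 18.
Step 5: Ties in |d|, so use the tie-corrected normal approximation.
        E[W] = n(n+1)/4 = 9*10/4 = 22.5.
        Tie groups: |d|=2 (t=2), |d|=3 (t=2), |d|=4 (t=2); sum(t^3 - t) = 18.
        Var[W] = n(n+1)(2n+1)/24 - sum(t^3-t)/48 = 1710/24 - 18/48 = 70.875.
        z = (W - E[W]) / sqrt(Var[W]) = (18 - 22.5) / 8.4187 = -0.5345.
        Two-sided p = 2*Phi(z) = 0.592980.
Step 6: alpha = 0.05. fail to reject H0.

W+ = 18, W- = 27, W = min = 18, p = 0.592980, fail to reject H0.


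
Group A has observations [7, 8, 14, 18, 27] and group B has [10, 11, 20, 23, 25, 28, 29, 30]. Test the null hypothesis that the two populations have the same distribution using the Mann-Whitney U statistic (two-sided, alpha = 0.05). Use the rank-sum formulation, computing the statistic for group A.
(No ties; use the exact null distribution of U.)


Step 1: Combine and sort all 13 observations; assign midranks.
sorted (value, group): (7,X), (8,X), (10,Y), (11,Y), (14,X), (18,X), (20,Y), (23,Y), (25,Y), (27,X), (28,Y), (29,Y), (30,Y)
ranks: 7->1, 8->2, 10->3, 11->4, 14->5, 18->6, 20->7, 23->8, 25->9, 27->10, 28->11, 29->12, 30->13
Step 2: Rank sum for X: R1 = 1 + 2 + 5 + 6 + 10 = 24.
Step 3: U_X = R1 - n1(n1+1)/2 = 24 - 5*6/2 = 24 - 15 = 9.
       U_Y = n1*n2 - U_X = 40 - 9 = 31.
Step 4: No ties, so the exact null distribution of U (based on enumerating the C(13,5) = 1287 equally likely rank assignments) gives the two-sided p-value.
Step 5: p-value = 0.127428; compare to alpha = 0.05. fail to reject H0.

U_X = 9, p = 0.127428, fail to reject H0 at alpha = 0.05.


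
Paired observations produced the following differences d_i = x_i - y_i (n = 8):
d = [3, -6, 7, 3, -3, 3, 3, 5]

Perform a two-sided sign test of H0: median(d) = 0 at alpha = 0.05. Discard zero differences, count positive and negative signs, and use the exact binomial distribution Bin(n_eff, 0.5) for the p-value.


Step 1: Discard zero differences. Original n = 8; n_eff = number of nonzero differences = 8.
Nonzero differences (with sign): +3, -6, +7, +3, -3, +3, +3, +5
Step 2: Count signs: positive = 6, negative = 2.
Step 3: Under H0: P(positive) = 0.5, so the number of positives S ~ Bin(8, 0.5).
Step 4: Two-sided exact p-value = sum of Bin(8,0.5) probabilities at or below the observed probability = 0.289062.
Step 5: alpha = 0.05. fail to reject H0.

n_eff = 8, pos = 6, neg = 2, p = 0.289062, fail to reject H0.


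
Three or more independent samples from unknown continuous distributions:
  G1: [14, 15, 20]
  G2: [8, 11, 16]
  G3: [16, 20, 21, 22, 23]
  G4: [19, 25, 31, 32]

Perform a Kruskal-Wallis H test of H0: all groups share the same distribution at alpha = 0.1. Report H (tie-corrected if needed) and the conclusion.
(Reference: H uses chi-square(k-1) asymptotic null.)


Step 1: Combine all N = 15 observations and assign midranks.
sorted (value, group, rank): (8,G2,1), (11,G2,2), (14,G1,3), (15,G1,4), (16,G2,5.5), (16,G3,5.5), (19,G4,7), (20,G1,8.5), (20,G3,8.5), (21,G3,10), (22,G3,11), (23,G3,12), (25,G4,13), (31,G4,14), (32,G4,15)
Step 2: Sum ranks within each group.
R_1 = 15.5 (n_1 = 3)
R_2 = 8.5 (n_2 = 3)
R_3 = 47 (n_3 = 5)
R_4 = 49 (n_4 = 4)
Step 3: H = 12/(N(N+1)) * sum(R_i^2/n_i) - 3(N+1)
     = 12/(15*16) * (15.5^2/3 + 8.5^2/3 + 47^2/5 + 49^2/4) - 3*16
     = 0.050000 * 1146.22 - 48
     = 9.310833.
Step 4: Ties present; correction factor C = 1 - 12/(15^3 - 15) = 0.996429. Corrected H = 9.310833 / 0.996429 = 9.344205.
Step 5: Under H0, H ~ chi^2(3); p-value = 0.025048.
Step 6: alpha = 0.1. reject H0.

H = 9.3442, df = 3, p = 0.025048, reject H0.


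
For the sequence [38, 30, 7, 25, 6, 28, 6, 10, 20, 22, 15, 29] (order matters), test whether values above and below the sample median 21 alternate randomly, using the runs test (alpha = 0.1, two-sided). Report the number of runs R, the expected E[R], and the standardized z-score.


Step 1: Compute median = 21; label A = above, B = below.
Labels in order: AABABABBBABA  (n_A = 6, n_B = 6)
Step 2: Count runs R = 9.
Step 3: Under H0 (random ordering), E[R] = 2*n_A*n_B/(n_A+n_B) + 1 = 2*6*6/12 + 1 = 7.0000.
        Var[R] = 2*n_A*n_B*(2*n_A*n_B - n_A - n_B) / ((n_A+n_B)^2 * (n_A+n_B-1)) = 4320/1584 = 2.7273.
        SD[R] = 1.6514.
Step 4: Continuity-corrected z = (R - 0.5 - E[R]) / SD[R] = (9 - 0.5 - 7.0000) / 1.6514 = 0.9083.
Step 5: Two-sided p-value via normal approximation = 2*(1 - Phi(|z|)) = 0.363722.
Step 6: alpha = 0.1. fail to reject H0.

R = 9, z = 0.9083, p = 0.363722, fail to reject H0.


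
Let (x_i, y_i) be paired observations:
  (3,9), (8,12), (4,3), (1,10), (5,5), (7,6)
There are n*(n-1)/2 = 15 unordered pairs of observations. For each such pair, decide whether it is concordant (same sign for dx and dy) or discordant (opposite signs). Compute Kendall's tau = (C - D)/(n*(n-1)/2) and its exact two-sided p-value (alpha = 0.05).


Step 1: Enumerate the 15 unordered pairs (i,j) with i<j and classify each by sign(x_j-x_i) * sign(y_j-y_i).
  (1,2):dx=+5,dy=+3->C; (1,3):dx=+1,dy=-6->D; (1,4):dx=-2,dy=+1->D; (1,5):dx=+2,dy=-4->D
  (1,6):dx=+4,dy=-3->D; (2,3):dx=-4,dy=-9->C; (2,4):dx=-7,dy=-2->C; (2,5):dx=-3,dy=-7->C
  (2,6):dx=-1,dy=-6->C; (3,4):dx=-3,dy=+7->D; (3,5):dx=+1,dy=+2->C; (3,6):dx=+3,dy=+3->C
  (4,5):dx=+4,dy=-5->D; (4,6):dx=+6,dy=-4->D; (5,6):dx=+2,dy=+1->C
Step 2: C = 8, D = 7, total pairs = 15.
Step 3: tau = (C - D)/(n(n-1)/2) = (8 - 7)/15 = 0.066667.
Step 4: Exact two-sided p-value (enumerate n! = 720 permutations of y under H0): p = 1.000000.
Step 5: alpha = 0.05. fail to reject H0.

tau_b = 0.0667 (C=8, D=7), p = 1.000000, fail to reject H0.


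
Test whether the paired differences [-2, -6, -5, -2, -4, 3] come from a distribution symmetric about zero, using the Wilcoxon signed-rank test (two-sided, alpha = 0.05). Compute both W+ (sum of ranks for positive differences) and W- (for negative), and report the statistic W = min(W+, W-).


Step 1: Drop any zero differences (none here) and take |d_i|.
|d| = [2, 6, 5, 2, 4, 3]
Step 2: Midrank |d_i| (ties get averaged ranks).
ranks: |2|->1.5, |6|->6, |5|->5, |2|->1.5, |4|->4, |3|->3
Step 3: Attach original signs; sum ranks with positive sign and with negative sign.
W+ = 3 = 3
W- = 1.5 + 6 + 5 + 1.5 + 4 = 18
(Check: W+ + W- = 21 should equal n(n+1)/2 = 21.)
Step 4: Test statistic W = min(W+, W-) = 3.
Step 5: Ties in |d|, so use the tie-corrected normal approximation.
        E[W] = n(n+1)/4 = 6*7/4 = 10.5.
        Tie groups: |d|=2 (t=2); sum(t^3 - t) = 6.
        Var[W] = n(n+1)(2n+1)/24 - sum(t^3-t)/48 = 546/24 - 6/48 = 22.625.
        z = (W - E[W]) / sqrt(Var[W]) = (3 - 10.5) / 4.7566 = -1.5768.
        Two-sided p = 2*Phi(z) = 0.114850.
Step 6: alpha = 0.05. fail to reject H0.

W+ = 3, W- = 18, W = min = 3, p = 0.114850, fail to reject H0.


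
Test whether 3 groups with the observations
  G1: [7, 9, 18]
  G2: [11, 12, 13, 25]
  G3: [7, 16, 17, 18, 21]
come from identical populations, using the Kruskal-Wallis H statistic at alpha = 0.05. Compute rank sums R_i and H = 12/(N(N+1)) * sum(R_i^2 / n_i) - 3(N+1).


Step 1: Combine all N = 12 observations and assign midranks.
sorted (value, group, rank): (7,G1,1.5), (7,G3,1.5), (9,G1,3), (11,G2,4), (12,G2,5), (13,G2,6), (16,G3,7), (17,G3,8), (18,G1,9.5), (18,G3,9.5), (21,G3,11), (25,G2,12)
Step 2: Sum ranks within each group.
R_1 = 14 (n_1 = 3)
R_2 = 27 (n_2 = 4)
R_3 = 37 (n_3 = 5)
Step 3: H = 12/(N(N+1)) * sum(R_i^2/n_i) - 3(N+1)
     = 12/(12*13) * (14^2/3 + 27^2/4 + 37^2/5) - 3*13
     = 0.076923 * 521.383 - 39
     = 1.106410.
Step 4: Ties present; correction factor C = 1 - 12/(12^3 - 12) = 0.993007. Corrected H = 1.106410 / 0.993007 = 1.114202.
Step 5: Under H0, H ~ chi^2(2); p-value = 0.572867.
Step 6: alpha = 0.05. fail to reject H0.

H = 1.1142, df = 2, p = 0.572867, fail to reject H0.


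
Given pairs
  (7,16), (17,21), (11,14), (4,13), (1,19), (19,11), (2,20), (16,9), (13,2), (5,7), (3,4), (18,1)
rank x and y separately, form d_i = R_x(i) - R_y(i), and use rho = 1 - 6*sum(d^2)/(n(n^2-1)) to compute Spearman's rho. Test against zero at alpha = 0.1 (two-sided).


Step 1: Rank x and y separately (midranks; no ties here).
rank(x): 7->6, 17->10, 11->7, 4->4, 1->1, 19->12, 2->2, 16->9, 13->8, 5->5, 3->3, 18->11
rank(y): 16->9, 21->12, 14->8, 13->7, 19->10, 11->6, 20->11, 9->5, 2->2, 7->4, 4->3, 1->1
Step 2: d_i = R_x(i) - R_y(i); compute d_i^2.
  (6-9)^2=9, (10-12)^2=4, (7-8)^2=1, (4-7)^2=9, (1-10)^2=81, (12-6)^2=36, (2-11)^2=81, (9-5)^2=16, (8-2)^2=36, (5-4)^2=1, (3-3)^2=0, (11-1)^2=100
sum(d^2) = 374.
Step 3: rho = 1 - 6*374 / (12*(12^2 - 1)) = 1 - 2244/1716 = -0.307692.
Step 4: Under H0, t = rho * sqrt((n-2)/(1-rho^2)) = -1.0226 ~ t(10).
Step 5: Two-sided p-value from the t-distribution with 10 df = 0.330589.
Step 6: alpha = 0.1. fail to reject H0.

rho = -0.3077, p = 0.330589, fail to reject H0 at alpha = 0.1.


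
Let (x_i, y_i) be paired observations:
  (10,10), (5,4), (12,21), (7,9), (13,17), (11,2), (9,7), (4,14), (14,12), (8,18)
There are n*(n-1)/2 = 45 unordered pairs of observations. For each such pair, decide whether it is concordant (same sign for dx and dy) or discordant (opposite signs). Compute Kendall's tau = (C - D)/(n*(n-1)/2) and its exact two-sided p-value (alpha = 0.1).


Step 1: Enumerate the 45 unordered pairs (i,j) with i<j and classify each by sign(x_j-x_i) * sign(y_j-y_i).
  (1,2):dx=-5,dy=-6->C; (1,3):dx=+2,dy=+11->C; (1,4):dx=-3,dy=-1->C; (1,5):dx=+3,dy=+7->C
  (1,6):dx=+1,dy=-8->D; (1,7):dx=-1,dy=-3->C; (1,8):dx=-6,dy=+4->D; (1,9):dx=+4,dy=+2->C
  (1,10):dx=-2,dy=+8->D; (2,3):dx=+7,dy=+17->C; (2,4):dx=+2,dy=+5->C; (2,5):dx=+8,dy=+13->C
  (2,6):dx=+6,dy=-2->D; (2,7):dx=+4,dy=+3->C; (2,8):dx=-1,dy=+10->D; (2,9):dx=+9,dy=+8->C
  (2,10):dx=+3,dy=+14->C; (3,4):dx=-5,dy=-12->C; (3,5):dx=+1,dy=-4->D; (3,6):dx=-1,dy=-19->C
  (3,7):dx=-3,dy=-14->C; (3,8):dx=-8,dy=-7->C; (3,9):dx=+2,dy=-9->D; (3,10):dx=-4,dy=-3->C
  (4,5):dx=+6,dy=+8->C; (4,6):dx=+4,dy=-7->D; (4,7):dx=+2,dy=-2->D; (4,8):dx=-3,dy=+5->D
  (4,9):dx=+7,dy=+3->C; (4,10):dx=+1,dy=+9->C; (5,6):dx=-2,dy=-15->C; (5,7):dx=-4,dy=-10->C
  (5,8):dx=-9,dy=-3->C; (5,9):dx=+1,dy=-5->D; (5,10):dx=-5,dy=+1->D; (6,7):dx=-2,dy=+5->D
  (6,8):dx=-7,dy=+12->D; (6,9):dx=+3,dy=+10->C; (6,10):dx=-3,dy=+16->D; (7,8):dx=-5,dy=+7->D
  (7,9):dx=+5,dy=+5->C; (7,10):dx=-1,dy=+11->D; (8,9):dx=+10,dy=-2->D; (8,10):dx=+4,dy=+4->C
  (9,10):dx=-6,dy=+6->D
Step 2: C = 26, D = 19, total pairs = 45.
Step 3: tau = (C - D)/(n(n-1)/2) = (26 - 19)/45 = 0.155556.
Step 4: Exact two-sided p-value (enumerate n! = 3628800 permutations of y under H0): p = 0.600654.
Step 5: alpha = 0.1. fail to reject H0.

tau_b = 0.1556 (C=26, D=19), p = 0.600654, fail to reject H0.


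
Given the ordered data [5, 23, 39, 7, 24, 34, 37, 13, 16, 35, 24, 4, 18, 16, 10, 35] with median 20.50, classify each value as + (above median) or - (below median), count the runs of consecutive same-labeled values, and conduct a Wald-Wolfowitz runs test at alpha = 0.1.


Step 1: Compute median = 20.50; label A = above, B = below.
Labels in order: BAABAAABBAABBBBA  (n_A = 8, n_B = 8)
Step 2: Count runs R = 8.
Step 3: Under H0 (random ordering), E[R] = 2*n_A*n_B/(n_A+n_B) + 1 = 2*8*8/16 + 1 = 9.0000.
        Var[R] = 2*n_A*n_B*(2*n_A*n_B - n_A - n_B) / ((n_A+n_B)^2 * (n_A+n_B-1)) = 14336/3840 = 3.7333.
        SD[R] = 1.9322.
Step 4: Continuity-corrected z = (R + 0.5 - E[R]) / SD[R] = (8 + 0.5 - 9.0000) / 1.9322 = -0.2588.
Step 5: Two-sided p-value via normal approximation = 2*(1 - Phi(|z|)) = 0.795809.
Step 6: alpha = 0.1. fail to reject H0.

R = 8, z = -0.2588, p = 0.795809, fail to reject H0.


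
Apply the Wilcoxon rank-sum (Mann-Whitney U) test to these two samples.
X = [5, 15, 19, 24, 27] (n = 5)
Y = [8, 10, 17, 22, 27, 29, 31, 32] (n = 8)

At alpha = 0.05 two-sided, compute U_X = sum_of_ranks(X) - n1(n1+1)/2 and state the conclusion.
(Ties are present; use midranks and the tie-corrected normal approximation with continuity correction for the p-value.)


Step 1: Combine and sort all 13 observations; assign midranks.
sorted (value, group): (5,X), (8,Y), (10,Y), (15,X), (17,Y), (19,X), (22,Y), (24,X), (27,X), (27,Y), (29,Y), (31,Y), (32,Y)
ranks: 5->1, 8->2, 10->3, 15->4, 17->5, 19->6, 22->7, 24->8, 27->9.5, 27->9.5, 29->11, 31->12, 32->13
Step 2: Rank sum for X: R1 = 1 + 4 + 6 + 8 + 9.5 = 28.5.
Step 3: U_X = R1 - n1(n1+1)/2 = 28.5 - 5*6/2 = 28.5 - 15 = 13.5.
       U_Y = n1*n2 - U_X = 40 - 13.5 = 26.5.
Step 4: Ties are present, so use the tie-corrected normal approximation (with continuity correction) for the p-value.
Step 5: p-value = 0.379120; compare to alpha = 0.05. fail to reject H0.

U_X = 13.5, p = 0.379120, fail to reject H0 at alpha = 0.05.
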